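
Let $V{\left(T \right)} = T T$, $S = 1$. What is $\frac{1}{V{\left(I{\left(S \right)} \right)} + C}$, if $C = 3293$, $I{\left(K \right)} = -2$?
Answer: $\frac{1}{3297} \approx 0.00030331$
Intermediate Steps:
$V{\left(T \right)} = T^{2}$
$\frac{1}{V{\left(I{\left(S \right)} \right)} + C} = \frac{1}{\left(-2\right)^{2} + 3293} = \frac{1}{4 + 3293} = \frac{1}{3297}$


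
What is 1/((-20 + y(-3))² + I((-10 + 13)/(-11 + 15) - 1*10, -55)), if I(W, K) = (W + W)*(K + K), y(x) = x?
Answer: 1/2564 ≈ 0.00039002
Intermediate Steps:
I(W, K) = 4*K*W (I(W, K) = (2*W)*(2*K) = 4*K*W)
1/((-20 + y(-3))² + I((-10 + 13)/(-11 + 15) - 1*10, -55)) = 1/((-20 - 3)² + 4*(-55)*((-10 + 13)/(-11 + 15) - 1*10)) = 1/((-23)² + 4*(-55)*(3/4 - 10)) = 1/(529 + 4*(-55)*(3*(¼) - 10)) = 1/(529 + 4*(-55)*(¾ - 10)) = 1/(529 + 4*(-55)*(-37/4)) = 1/(529 + 2035) = 1/2564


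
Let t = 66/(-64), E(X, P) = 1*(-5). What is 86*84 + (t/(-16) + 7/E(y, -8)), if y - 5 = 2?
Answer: 18490021/2560 ≈ 7222.7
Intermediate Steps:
y = 7 (y = 5 + 2 = 7)
E(X, P) = -5
t = -33/32 (t = 66*(-1/64) = -33/32 ≈ -1.0313)
86*84 + (t/(-16) + 7/E(y, -8)) = 86*84 + (-33/32/(-16) + 7/(-5)) = 7224 + (-33/32*(-1/16) + 7*(-⅕)) = 7224 + (33/512 - 7/5) = 7224 - 3419/2560 = 18490021/2560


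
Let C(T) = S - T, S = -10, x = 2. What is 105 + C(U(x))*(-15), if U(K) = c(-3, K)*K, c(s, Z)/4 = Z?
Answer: 495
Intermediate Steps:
c(s, Z) = 4*Z
U(K) = 4*K² (U(K) = (4*K)*K = 4*K²)
C(T) = -10 - T
105 + C(U(x))*(-15) = 105 + (-10 - 4*2²)*(-15) = 105 + (-10 - 4*4)*(-15) = 105 + (-10 - 1*16)*(-15) = 105 + (-10 - 16)*(-15) = 105 - 26*(-15) = 105 + 390 = 495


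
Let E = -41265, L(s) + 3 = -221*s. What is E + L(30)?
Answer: -47898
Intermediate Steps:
L(s) = -3 - 221*s
E + L(30) = -41265 + (-3 - 221*30) = -41265 + (-3 - 6630) = -41265 - 6633 = -47898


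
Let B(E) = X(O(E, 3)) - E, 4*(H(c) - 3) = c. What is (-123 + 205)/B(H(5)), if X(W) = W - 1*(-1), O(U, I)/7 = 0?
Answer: -328/13 ≈ -25.231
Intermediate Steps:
H(c) = 3 + c/4
O(U, I) = 0 (O(U, I) = 7*0 = 0)
X(W) = 1 + W (X(W) = W + 1 = 1 + W)
B(E) = 1 - E (B(E) = (1 + 0) - E = 1 - E)
(-123 + 205)/B(H(5)) = (-123 + 205)/(1 - (3 + (¼)*5)) = 82/(1 - (3 + 5/4)) = 82/(1 - 1*17/4) = 82/(1 - 17/4) = 82/(-13/4) = 82*(-4/13) = -328/13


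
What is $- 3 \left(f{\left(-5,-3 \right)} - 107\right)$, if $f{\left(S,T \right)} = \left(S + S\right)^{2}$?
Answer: $21$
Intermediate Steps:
$f{\left(S,T \right)} = 4 S^{2}$ ($f{\left(S,T \right)} = \left(2 S\right)^{2} = 4 S^{2}$)
$- 3 \left(f{\left(-5,-3 \right)} - 107\right) = - 3 \left(4 \left(-5\right)^{2} - 107\right) = - 3 \left(4 \cdot 25 - 107\right) = - 3 \left(100 - 107\right) = \left(-3\right) \left(-7\right) = 21$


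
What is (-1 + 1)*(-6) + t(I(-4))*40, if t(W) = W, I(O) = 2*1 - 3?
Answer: -40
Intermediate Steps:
I(O) = -1 (I(O) = 2 - 3 = -1)
(-1 + 1)*(-6) + t(I(-4))*40 = (-1 + 1)*(-6) - 1*40 = 0*(-6) - 40 = 0 - 40 = -40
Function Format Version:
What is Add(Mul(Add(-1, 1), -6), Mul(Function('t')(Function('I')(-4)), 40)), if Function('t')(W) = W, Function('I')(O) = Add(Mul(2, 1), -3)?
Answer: -40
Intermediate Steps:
Function('I')(O) = -1 (Function('I')(O) = Add(2, -3) = -1)
Add(Mul(Add(-1, 1), -6), Mul(Function('t')(Function('I')(-4)), 40)) = Add(Mul(Add(-1, 1), -6), Mul(-1, 40)) = Add(Mul(0, -6), -40) = Add(0, -40) = -40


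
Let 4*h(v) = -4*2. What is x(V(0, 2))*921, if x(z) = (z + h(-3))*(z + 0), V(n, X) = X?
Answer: 0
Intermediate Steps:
h(v) = -2 (h(v) = (-4*2)/4 = (¼)*(-8) = -2)
x(z) = z*(-2 + z) (x(z) = (z - 2)*(z + 0) = (-2 + z)*z = z*(-2 + z))
x(V(0, 2))*921 = (2*(-2 + 2))*921 = (2*0)*921 = 0*921 = 0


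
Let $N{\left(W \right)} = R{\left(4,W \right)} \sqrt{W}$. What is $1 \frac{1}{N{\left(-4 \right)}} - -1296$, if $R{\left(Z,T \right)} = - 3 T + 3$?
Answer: $1296 - \frac{i}{30} \approx 1296.0 - 0.033333 i$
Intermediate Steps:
$R{\left(Z,T \right)} = 3 - 3 T$
$N{\left(W \right)} = \sqrt{W} \left(3 - 3 W\right)$ ($N{\left(W \right)} = \left(3 - 3 W\right) \sqrt{W} = \sqrt{W} \left(3 - 3 W\right)$)
$1 \frac{1}{N{\left(-4 \right)}} - -1296 = 1 \frac{1}{3 \sqrt{-4} \left(1 - -4\right)} - -1296 = 1 \frac{1}{3 \cdot 2 i \left(1 + 4\right)} + 1296 = 1 \frac{1}{3 \cdot 2 i 5} + 1296 = 1 \frac{1}{30 i} + 1296 = 1 \left(- \frac{i}{30}\right) + 1296 = - \frac{i}{30} + 1296 = 1296 - \frac{i}{30}$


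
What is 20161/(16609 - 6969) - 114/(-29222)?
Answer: 15532729/7413160 ≈ 2.0953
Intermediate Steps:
20161/(16609 - 6969) - 114/(-29222) = 20161/9640 - 114*(-1/29222) = 20161*(1/9640) + 3/769 = 20161/9640 + 3/769 = 15532729/7413160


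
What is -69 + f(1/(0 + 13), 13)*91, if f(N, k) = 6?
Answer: 477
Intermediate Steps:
-69 + f(1/(0 + 13), 13)*91 = -69 + 6*91 = -69 + 546 = 477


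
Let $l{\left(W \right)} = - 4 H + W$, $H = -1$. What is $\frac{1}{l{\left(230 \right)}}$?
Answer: $\frac{1}{234} \approx 0.0042735$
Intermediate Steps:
$l{\left(W \right)} = 4 + W$ ($l{\left(W \right)} = \left(-4\right) \left(-1\right) + W = 4 + W$)
$\frac{1}{l{\left(230 \right)}} = \frac{1}{4 + 230} = \frac{1}{234}$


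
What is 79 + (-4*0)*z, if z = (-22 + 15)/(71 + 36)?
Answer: 79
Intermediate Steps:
z = -7/107 ≈ -0.065421
79 + (-4*0)*z = 79 - 4*0*(-7/107) = 79 + 0*(-7/107) = 79 + 0 = 79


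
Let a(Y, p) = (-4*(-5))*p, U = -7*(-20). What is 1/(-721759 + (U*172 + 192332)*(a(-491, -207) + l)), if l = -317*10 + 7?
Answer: -1/1581178595 ≈ -6.3244e-10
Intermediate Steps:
U = 140
a(Y, p) = 20*p
l = -3163 (l = -3170 + 7 = -3163)
1/(-721759 + (U*172 + 192332)*(a(-491, -207) + l)) = 1/(-721759 + (140*172 + 192332)*(20*(-207) - 3163)) = 1/(-721759 + (24080 + 192332)*(-4140 - 3163)) = 1/(-721759 + 216412*(-7303)) = 1/(-721759 - 1580456836) = 1/(-1581178595) = -1/1581178595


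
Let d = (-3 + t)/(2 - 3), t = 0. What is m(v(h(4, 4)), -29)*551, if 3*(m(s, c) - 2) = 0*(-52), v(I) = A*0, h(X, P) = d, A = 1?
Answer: 1102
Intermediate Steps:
d = 3 (d = (-3 + 0)/(2 - 3) = -3/(-1) = -3*(-1) = 3)
h(X, P) = 3
v(I) = 0 (v(I) = 1*0 = 0)
m(s, c) = 2 (m(s, c) = 2 + (0*(-52))/3 = 2 + (⅓)*0 = 2 + 0 = 2)
m(v(h(4, 4)), -29)*551 = 2*551 = 1102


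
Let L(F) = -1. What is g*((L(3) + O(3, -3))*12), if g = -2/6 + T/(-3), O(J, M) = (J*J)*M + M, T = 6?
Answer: 868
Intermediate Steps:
O(J, M) = M + M*J² (O(J, M) = J²*M + M = M*J² + M = M + M*J²)
g = -7/3 (g = -2/6 + 6/(-3) = -2*⅙ + 6*(-⅓) = -⅓ - 2 = -7/3 ≈ -2.3333)
g*((L(3) + O(3, -3))*12) = -7*(-1 - 3*(1 + 3²))*12/3 = -7*(-1 - 3*(1 + 9))*12/3 = -7*(-1 - 3*10)*12/3 = -7*(-1 - 30)*12/3 = -(-217)*12/3 = -7/3*(-372) = 868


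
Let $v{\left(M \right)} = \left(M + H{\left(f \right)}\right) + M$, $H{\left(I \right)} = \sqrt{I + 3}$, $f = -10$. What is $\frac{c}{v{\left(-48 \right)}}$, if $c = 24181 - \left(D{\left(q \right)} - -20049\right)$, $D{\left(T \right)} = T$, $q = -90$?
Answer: $- \frac{405312}{9223} - \frac{4222 i \sqrt{7}}{9223} \approx -43.946 - 1.2111 i$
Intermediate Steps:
$H{\left(I \right)} = \sqrt{3 + I}$
$v{\left(M \right)} = 2 M + i \sqrt{7}$ ($v{\left(M \right)} = \left(M + \sqrt{3 - 10}\right) + M = \left(M + \sqrt{-7}\right) + M = \left(M + i \sqrt{7}\right) + M = 2 M + i \sqrt{7}$)
$c = 4222$ ($c = 24181 - \left(-90 - -20049\right) = 24181 - \left(-90 + 20049\right) = 24181 - 19959 = 4222$)
$\frac{c}{v{\left(-48 \right)}} = \frac{4222}{2 \left(-48\right) + i \sqrt{7}} = \frac{4222}{-96 + i \sqrt{7}}$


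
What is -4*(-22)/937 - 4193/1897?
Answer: -537415/253927 ≈ -2.1164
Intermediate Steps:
-4*(-22)/937 - 4193/1897 = 88*(1/937) - 4193*1/1897 = 88/937 - 599/271 = -537415/253927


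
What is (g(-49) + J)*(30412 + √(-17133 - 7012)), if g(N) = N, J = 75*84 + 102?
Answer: 193207436 + 6353*I*√24145 ≈ 1.9321e+8 + 9.8717e+5*I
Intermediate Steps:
J = 6402 (J = 6300 + 102 = 6402)
(g(-49) + J)*(30412 + √(-17133 - 7012)) = (-49 + 6402)*(30412 + √(-17133 - 7012)) = 6353*(30412 + √(-24145)) = 6353*(30412 + I*√24145) = 193207436 + 6353*I*√24145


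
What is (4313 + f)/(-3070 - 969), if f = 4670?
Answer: -8983/4039 ≈ -2.2241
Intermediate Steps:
(4313 + f)/(-3070 - 969) = (4313 + 4670)/(-3070 - 969) = 8983/(-4039) = 8983*(-1/4039) = -8983/4039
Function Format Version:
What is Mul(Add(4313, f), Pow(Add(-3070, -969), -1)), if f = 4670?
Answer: Rational(-8983, 4039) ≈ -2.2241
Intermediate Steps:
Mul(Add(4313, f), Pow(Add(-3070, -969), -1)) = Mul(Add(4313, 4670), Pow(Add(-3070, -969), -1)) = Mul(8983, Pow(-4039, -1)) = Mul(8983, Rational(-1, 4039)) = Rational(-8983, 4039)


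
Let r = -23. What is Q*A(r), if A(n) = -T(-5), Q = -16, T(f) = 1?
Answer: 16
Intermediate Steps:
A(n) = -1 (A(n) = -1*1 = -1)
Q*A(r) = -16*(-1) = 16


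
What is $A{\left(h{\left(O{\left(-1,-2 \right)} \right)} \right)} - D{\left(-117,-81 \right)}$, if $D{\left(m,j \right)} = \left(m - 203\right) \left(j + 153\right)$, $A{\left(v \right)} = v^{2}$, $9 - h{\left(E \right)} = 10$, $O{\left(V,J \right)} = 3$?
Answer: $23041$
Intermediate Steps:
$h{\left(E \right)} = -1$ ($h{\left(E \right)} = 9 - 10 = -1$)
$D{\left(m,j \right)} = \left(-203 + m\right) \left(153 + j\right)$
$A{\left(h{\left(O{\left(-1,-2 \right)} \right)} \right)} - D{\left(-117,-81 \right)} = \left(-1\right)^{2} - \left(-31059 - -16443 + 153 \left(-117\right) - -9477\right) = 1 - \left(-31059 + 16443 - 17901 + 9477\right) = 1 - -23040 = 1 + 23040 = 23041$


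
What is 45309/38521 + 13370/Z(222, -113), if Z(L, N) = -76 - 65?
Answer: -508637201/5431461 ≈ -93.646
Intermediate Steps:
Z(L, N) = -141
45309/38521 + 13370/Z(222, -113) = 45309/38521 + 13370/(-141) = 45309*(1/38521) + 13370*(-1/141) = 45309/38521 - 13370/141 = -508637201/5431461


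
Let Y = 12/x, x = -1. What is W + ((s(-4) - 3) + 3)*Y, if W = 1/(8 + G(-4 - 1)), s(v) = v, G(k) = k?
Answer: 145/3 ≈ 48.333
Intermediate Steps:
W = ⅓ (W = 1/(8 + (-4 - 1)) = 1/(8 - 5) = 1/3 = ⅓ ≈ 0.33333)
Y = -12 (Y = 12/(-1) = 12*(-1) = -12)
W + ((s(-4) - 3) + 3)*Y = ⅓ + ((-4 - 3) + 3)*(-12) = ⅓ + (-7 + 3)*(-12) = ⅓ - 4*(-12) = ⅓ + 48 = 145/3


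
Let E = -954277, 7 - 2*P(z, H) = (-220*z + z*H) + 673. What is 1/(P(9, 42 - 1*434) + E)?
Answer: -1/951856 ≈ -1.0506e-6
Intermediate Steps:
P(z, H) = -333 + 110*z - H*z/2 (P(z, H) = 7/2 - ((-220*z + z*H) + 673)/2 = 7/2 - ((-220*z + H*z) + 673)/2 = 7/2 - (673 - 220*z + H*z)/2 = 7/2 + (-673/2 + 110*z - H*z/2) = -333 + 110*z - H*z/2)
1/(P(9, 42 - 1*434) + E) = 1/((-333 + 110*9 - ½*(42 - 1*434)*9) - 954277) = 1/((-333 + 990 - ½*(42 - 434)*9) - 954277) = 1/((-333 + 990 - ½*(-392)*9) - 954277) = 1/((-333 + 990 + 1764) - 954277) = 1/(2421 - 954277) = 1/(-951856) = -1/951856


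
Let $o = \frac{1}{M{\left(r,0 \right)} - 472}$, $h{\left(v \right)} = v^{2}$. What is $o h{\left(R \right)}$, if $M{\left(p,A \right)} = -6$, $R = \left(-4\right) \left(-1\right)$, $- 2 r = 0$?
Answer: $- \frac{8}{239} \approx -0.033473$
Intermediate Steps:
$r = 0$ ($r = \left(- \frac{1}{2}\right) 0 = 0$)
$R = 4$
$o = - \frac{1}{478}$ ($o = \frac{1}{-6 - 472} = \frac{1}{-478} = - \frac{1}{478} \approx -0.002092$)
$o h{\left(R \right)} = - \frac{4^{2}}{478} = \left(- \frac{1}{478}\right) 16 = - \frac{8}{239}$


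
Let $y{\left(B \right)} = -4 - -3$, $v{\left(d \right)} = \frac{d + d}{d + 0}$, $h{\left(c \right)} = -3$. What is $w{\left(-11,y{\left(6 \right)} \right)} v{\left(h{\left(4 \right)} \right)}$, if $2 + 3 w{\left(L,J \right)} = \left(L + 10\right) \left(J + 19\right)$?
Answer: $- \frac{40}{3} \approx -13.333$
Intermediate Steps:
$v{\left(d \right)} = 2$ ($v{\left(d \right)} = \frac{2 d}{d} = 2$)
$y{\left(B \right)} = -1$ ($y{\left(B \right)} = -4 + 3 = -1$)
$w{\left(L,J \right)} = - \frac{2}{3} + \frac{\left(10 + L\right) \left(19 + J\right)}{3}$ ($w{\left(L,J \right)} = - \frac{2}{3} + \frac{\left(L + 10\right) \left(J + 19\right)}{3} = - \frac{2}{3} + \frac{\left(10 + L\right) \left(19 + J\right)}{3}$)
$w{\left(-11,y{\left(6 \right)} \right)} v{\left(h{\left(4 \right)} \right)} = \left(\frac{188}{3} + \frac{10}{3} \left(-1\right) + \frac{19}{3} \left(-11\right) + \frac{1}{3} \left(-1\right) \left(-11\right)\right) 2 = \left(\frac{188}{3} - \frac{10}{3} - \frac{209}{3} + \frac{11}{3}\right) 2 = \left(- \frac{20}{3}\right) 2 = - \frac{40}{3}$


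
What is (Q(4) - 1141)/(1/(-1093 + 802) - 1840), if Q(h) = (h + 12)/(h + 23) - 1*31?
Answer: 3067916/4818969 ≈ 0.63663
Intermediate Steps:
Q(h) = -31 + (12 + h)/(23 + h) (Q(h) = (12 + h)/(23 + h) - 31 = -31 + (12 + h)/(23 + h))
(Q(4) - 1141)/(1/(-1093 + 802) - 1840) = ((-701 - 30*4)/(23 + 4) - 1141)/(1/(-1093 + 802) - 1840) = ((-701 - 120)/27 - 1141)/(1/(-291) - 1840) = ((1/27)*(-821) - 1141)/(-1/291 - 1840) = (-821/27 - 1141)/(-535441/291) = -31628/27*(-291/535441) = 3067916/4818969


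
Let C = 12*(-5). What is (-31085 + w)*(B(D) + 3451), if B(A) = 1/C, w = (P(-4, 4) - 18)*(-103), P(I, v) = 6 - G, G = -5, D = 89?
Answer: -1571784869/15 ≈ -1.0479e+8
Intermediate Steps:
P(I, v) = 11 (P(I, v) = 6 - 1*(-5) = 6 + 5 = 11)
C = -60
w = 721 (w = (11 - 18)*(-103) = -7*(-103) = 721)
B(A) = -1/60 (B(A) = 1/(-60) = -1/60)
(-31085 + w)*(B(D) + 3451) = (-31085 + 721)*(-1/60 + 3451) = -30364*207059/60 = -1571784869/15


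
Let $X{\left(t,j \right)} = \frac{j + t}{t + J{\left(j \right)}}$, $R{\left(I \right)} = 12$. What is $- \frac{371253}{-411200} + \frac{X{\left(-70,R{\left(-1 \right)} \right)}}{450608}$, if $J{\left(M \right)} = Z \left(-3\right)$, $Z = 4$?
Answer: $\frac{428680273099}{474805649600} \approx 0.90285$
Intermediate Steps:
$J{\left(M \right)} = -12$ ($J{\left(M \right)} = 4 \left(-3\right) = -12$)
$X{\left(t,j \right)} = \frac{j + t}{-12 + t}$ ($X{\left(t,j \right)} = \frac{j + t}{t - 12} = \frac{j + t}{-12 + t}$)
$- \frac{371253}{-411200} + \frac{X{\left(-70,R{\left(-1 \right)} \right)}}{450608} = - \frac{371253}{-411200} + \frac{\frac{1}{-12 - 70} \left(12 - 70\right)}{450608} = \left(-371253\right) \left(- \frac{1}{411200}\right) + \frac{1}{-82} \left(-58\right) \frac{1}{450608} = \frac{371253}{411200} + \left(- \frac{1}{82}\right) \left(-58\right) \frac{1}{450608} = \frac{371253}{411200} + \frac{29}{41} \cdot \frac{1}{450608} = \frac{371253}{411200} + \frac{29}{18474928} = \frac{428680273099}{474805649600}$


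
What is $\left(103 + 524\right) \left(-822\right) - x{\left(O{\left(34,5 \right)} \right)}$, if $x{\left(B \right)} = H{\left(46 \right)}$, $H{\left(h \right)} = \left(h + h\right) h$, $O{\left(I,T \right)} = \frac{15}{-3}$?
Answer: $-519626$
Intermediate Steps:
$O{\left(I,T \right)} = -5$ ($O{\left(I,T \right)} = 15 \left(- \frac{1}{3}\right) = -5$)
$H{\left(h \right)} = 2 h^{2}$ ($H{\left(h \right)} = 2 h h = 2 h^{2}$)
$x{\left(B \right)} = 4232$ ($x{\left(B \right)} = 2 \cdot 46^{2} = 2 \cdot 2116 = 4232$)
$\left(103 + 524\right) \left(-822\right) - x{\left(O{\left(34,5 \right)} \right)} = \left(103 + 524\right) \left(-822\right) - 4232 = 627 \left(-822\right) - 4232 = -515394 - 4232 = -519626$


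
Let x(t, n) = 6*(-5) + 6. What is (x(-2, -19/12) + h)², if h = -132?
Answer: 24336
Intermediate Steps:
x(t, n) = -24 (x(t, n) = -30 + 6 = -24)
(x(-2, -19/12) + h)² = (-24 - 132)² = (-156)² = 24336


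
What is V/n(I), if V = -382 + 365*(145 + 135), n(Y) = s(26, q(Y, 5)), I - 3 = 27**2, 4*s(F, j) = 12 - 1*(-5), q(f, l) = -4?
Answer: 407272/17 ≈ 23957.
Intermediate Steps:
s(F, j) = 17/4 (s(F, j) = (12 - 1*(-5))/4 = (12 + 5)/4 = (1/4)*17 = 17/4)
I = 732 (I = 3 + 27**2 = 3 + 729 = 732)
n(Y) = 17/4
V = 101818 (V = -382 + 365*280 = -382 + 102200 = 101818)
V/n(I) = 101818/(17/4) = 101818*(4/17) = 407272/17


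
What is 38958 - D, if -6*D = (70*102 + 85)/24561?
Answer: 5741091853/147366 ≈ 38958.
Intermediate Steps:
D = -7225/147366 (D = -(70*102 + 85)/(6*24561) = -(7140 + 85)/(6*24561) = -7225/(6*24561) = -⅙*7225/24561 = -7225/147366 ≈ -0.049028)
38958 - D = 38958 - 1*(-7225/147366) = 38958 + 7225/147366 = 5741091853/147366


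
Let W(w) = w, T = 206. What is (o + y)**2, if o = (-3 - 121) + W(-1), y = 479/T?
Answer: 638623441/42436 ≈ 15049.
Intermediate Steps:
y = 479/206 ≈ 2.3252
o = -125 (o = (-3 - 121) - 1 = -124 - 1 = -125)
(o + y)**2 = (-125 + 479/206)**2 = (-25271/206)**2 = 638623441/42436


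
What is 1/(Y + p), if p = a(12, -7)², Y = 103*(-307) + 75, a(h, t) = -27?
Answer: -1/30817 ≈ -3.2450e-5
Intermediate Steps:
Y = -31546 (Y = -31621 + 75 = -31546)
p = 729 (p = (-27)² = 729)
1/(Y + p) = 1/(-31546 + 729) = 1/(-30817) = -1/30817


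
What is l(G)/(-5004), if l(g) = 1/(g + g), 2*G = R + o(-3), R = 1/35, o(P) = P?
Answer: 35/520416 ≈ 6.7254e-5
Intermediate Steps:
R = 1/35 ≈ 0.028571
G = -52/35 (G = (1/35 - 3)/2 = (1/2)*(-104/35) = -52/35 ≈ -1.4857)
l(g) = 1/(2*g)
l(G)/(-5004) = (1/(2*(-52/35)))/(-5004) = ((1/2)*(-35/52))*(-1/5004) = -35/104*(-1/5004) = 35/520416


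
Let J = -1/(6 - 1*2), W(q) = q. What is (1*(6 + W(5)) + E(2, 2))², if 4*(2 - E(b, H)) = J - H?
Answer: 47089/256 ≈ 183.94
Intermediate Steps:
J = -¼ (J = -1/(6 - 2) = -1/4 = -1*¼ = -¼ ≈ -0.25000)
E(b, H) = 33/16 + H/4 (E(b, H) = 2 - (-¼ - H)/4 = 2 + (1/16 + H/4) = 33/16 + H/4)
(1*(6 + W(5)) + E(2, 2))² = (1*(6 + 5) + (33/16 + (¼)*2))² = (1*11 + (33/16 + ½))² = (11 + 41/16)² = (217/16)² = 47089/256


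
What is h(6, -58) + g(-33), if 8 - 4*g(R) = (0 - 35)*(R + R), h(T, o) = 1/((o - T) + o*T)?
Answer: -237107/412 ≈ -575.50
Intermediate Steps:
h(T, o) = 1/(o - T + T*o) (h(T, o) = 1/((o - T) + T*o) = 1/(o - T + T*o))
g(R) = 2 + 35*R/2 (g(R) = 2 - (0 - 35)*(R + R)/4 = 2 - (-35)*2*R/4 = 2 - (-35)*R/2 = 2 + 35*R/2)
h(6, -58) + g(-33) = 1/(-58 - 1*6 + 6*(-58)) + (2 + (35/2)*(-33)) = 1/(-58 - 6 - 348) + (2 - 1155/2) = 1/(-412) - 1151/2 = -1/412 - 1151/2 = -237107/412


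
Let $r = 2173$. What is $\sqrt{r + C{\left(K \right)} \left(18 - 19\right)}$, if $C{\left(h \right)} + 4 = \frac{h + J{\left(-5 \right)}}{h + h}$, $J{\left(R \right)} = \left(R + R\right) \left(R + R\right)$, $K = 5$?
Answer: $\frac{\sqrt{8666}}{2} \approx 46.546$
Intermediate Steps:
$J{\left(R \right)} = 4 R^{2}$ ($J{\left(R \right)} = 2 R 2 R = 4 R^{2}$)
$C{\left(h \right)} = -4 + \frac{100 + h}{2 h}$ ($C{\left(h \right)} = -4 + \frac{h + 4 \left(-5\right)^{2}}{h + h} = -4 + \frac{h + 4 \cdot 25}{2 h} = -4 + \left(h + 100\right) \frac{1}{2 h} = -4 + \left(100 + h\right) \frac{1}{2 h} = -4 + \frac{100 + h}{2 h}$)
$\sqrt{r + C{\left(K \right)} \left(18 - 19\right)} = \sqrt{2173 + \left(- \frac{7}{2} + \frac{50}{5}\right) \left(18 - 19\right)} = \sqrt{2173 + \left(- \frac{7}{2} + 50 \cdot \frac{1}{5}\right) \left(18 - 19\right)} = \sqrt{2173 + \left(- \frac{7}{2} + 10\right) \left(-1\right)} = \sqrt{2173 + \frac{13}{2} \left(-1\right)} = \sqrt{2173 - \frac{13}{2}} = \sqrt{\frac{4333}{2}} = \frac{\sqrt{8666}}{2}$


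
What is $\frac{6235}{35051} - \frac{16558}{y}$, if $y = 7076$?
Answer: $- \frac{268127799}{124010438} \approx -2.1621$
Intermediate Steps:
$\frac{6235}{35051} - \frac{16558}{y} = \frac{6235}{35051} - \frac{16558}{7076} = 6235 \cdot \frac{1}{35051} - \frac{8279}{3538} = \frac{6235}{35051} - \frac{8279}{3538} = - \frac{268127799}{124010438}$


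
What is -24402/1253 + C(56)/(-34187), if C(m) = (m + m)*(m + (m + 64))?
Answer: -122704330/6119473 ≈ -20.051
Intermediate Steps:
C(m) = 2*m*(64 + 2*m) (C(m) = (2*m)*(m + (64 + m)) = (2*m)*(64 + 2*m) = 2*m*(64 + 2*m))
-24402/1253 + C(56)/(-34187) = -24402/1253 + (4*56*(32 + 56))/(-34187) = -24402*1/1253 + (4*56*88)*(-1/34187) = -3486/179 + 19712*(-1/34187) = -3486/179 - 19712/34187 = -122704330/6119473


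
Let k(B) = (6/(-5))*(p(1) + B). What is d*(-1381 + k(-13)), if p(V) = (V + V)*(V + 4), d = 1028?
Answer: -7079836/5 ≈ -1.4160e+6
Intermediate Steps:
p(V) = 2*V*(4 + V) (p(V) = (2*V)*(4 + V) = 2*V*(4 + V))
k(B) = -12 - 6*B/5 (k(B) = (6/(-5))*(2*1*(4 + 1) + B) = (6*(-1/5))*(2*1*5 + B) = -6*(10 + B)/5 = -12 - 6*B/5)
d*(-1381 + k(-13)) = 1028*(-1381 + (-12 - 6/5*(-13))) = 1028*(-1381 + (-12 + 78/5)) = 1028*(-1381 + 18/5) = 1028*(-6887/5) = -7079836/5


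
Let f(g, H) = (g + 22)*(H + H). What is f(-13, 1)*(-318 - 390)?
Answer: -12744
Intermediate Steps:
f(g, H) = 2*H*(22 + g) (f(g, H) = (22 + g)*(2*H) = 2*H*(22 + g))
f(-13, 1)*(-318 - 390) = (2*1*(22 - 13))*(-318 - 390) = (2*1*9)*(-708) = 18*(-708) = -12744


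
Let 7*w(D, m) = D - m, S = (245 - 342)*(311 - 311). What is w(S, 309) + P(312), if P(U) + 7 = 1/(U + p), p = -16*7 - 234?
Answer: -12179/238 ≈ -51.172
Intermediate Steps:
p = -346 (p = -112 - 234 = -346)
S = 0 (S = -97*0 = 0)
w(D, m) = -m/7 + D/7 (w(D, m) = (D - m)/7 = -m/7 + D/7)
P(U) = -7 + 1/(-346 + U) (P(U) = -7 + 1/(U - 346) = -7 + 1/(-346 + U))
w(S, 309) + P(312) = (-1/7*309 + (1/7)*0) + (2423 - 7*312)/(-346 + 312) = (-309/7 + 0) + (2423 - 2184)/(-34) = -309/7 - 1/34*239 = -309/7 - 239/34 = -12179/238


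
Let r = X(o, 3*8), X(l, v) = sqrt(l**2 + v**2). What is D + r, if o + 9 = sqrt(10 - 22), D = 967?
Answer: 967 + sqrt(645 - 36*I*sqrt(3)) ≈ 992.43 - 1.2262*I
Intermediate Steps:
o = -9 + 2*I*sqrt(3) (o = -9 + sqrt(10 - 22) = -9 + sqrt(-12) = -9 + 2*I*sqrt(3) ≈ -9.0 + 3.4641*I)
r = sqrt(576 + (-9 + 2*I*sqrt(3))**2) (r = sqrt((-9 + 2*I*sqrt(3))**2 + (3*8)**2) = sqrt((-9 + 2*I*sqrt(3))**2 + 24**2) = sqrt((-9 + 2*I*sqrt(3))**2 + 576) = sqrt(576 + (-9 + 2*I*sqrt(3))**2) ≈ 25.426 - 1.2262*I)
D + r = 967 + sqrt(645 - 36*I*sqrt(3))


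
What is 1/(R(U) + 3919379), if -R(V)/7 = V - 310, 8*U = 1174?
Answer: 4/15682087 ≈ 2.5507e-7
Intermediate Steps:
U = 587/4 (U = (⅛)*1174 = 587/4 ≈ 146.75)
R(V) = 2170 - 7*V (R(V) = -7*(V - 310) = -7*(-310 + V) = 2170 - 7*V)
1/(R(U) + 3919379) = 1/((2170 - 7*587/4) + 3919379) = 1/((2170 - 4109/4) + 3919379) = 1/(4571/4 + 3919379) = 1/(15682087/4) = 4/15682087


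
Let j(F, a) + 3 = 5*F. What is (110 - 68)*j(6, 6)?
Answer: 1134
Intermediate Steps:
j(F, a) = -3 + 5*F
(110 - 68)*j(6, 6) = (110 - 68)*(-3 + 5*6) = 42*(-3 + 30) = 42*27 = 1134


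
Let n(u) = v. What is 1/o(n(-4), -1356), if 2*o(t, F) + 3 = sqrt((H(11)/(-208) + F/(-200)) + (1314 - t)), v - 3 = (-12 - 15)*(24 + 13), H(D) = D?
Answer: 31200/12000181 + 40*sqrt(156610753)/12000181 ≈ 0.044314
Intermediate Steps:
v = -996 (v = 3 + (-12 - 15)*(24 + 13) = 3 - 27*37 = 3 - 999 = -996)
n(u) = -996
o(t, F) = -3/2 + sqrt(273301/208 - t - F/200)/2 (o(t, F) = -3/2 + sqrt((11/(-208) + F/(-200)) + (1314 - t))/2 = -3/2 + sqrt((11*(-1/208) + F*(-1/200)) + (1314 - t))/2 = -3/2 + sqrt((-11/208 - F/200) + (1314 - t))/2 = -3/2 + sqrt(273301/208 - t - F/200)/2)
1/o(n(-4), -1356) = 1/(-3/2 + sqrt(88822825 - 67600*(-996) - 338*(-1356))/520) = 1/(-3/2 + sqrt(88822825 + 67329600 + 458328)/520) = 1/(-3/2 + sqrt(156610753)/520)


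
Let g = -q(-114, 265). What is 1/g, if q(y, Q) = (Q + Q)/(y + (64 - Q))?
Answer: 63/106 ≈ 0.59434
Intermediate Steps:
q(y, Q) = 2*Q/(64 + y - Q) (q(y, Q) = (2*Q)/(64 + y - Q) = 2*Q/(64 + y - Q))
g = 106/63 (g = -2*265/(64 - 114 - 1*265) = -2*265/(64 - 114 - 265) = -2*265/(-315) = -2*265*(-1)/315 = -1*(-106/63) = 106/63 ≈ 1.6825)
1/g = 1/(106/63) = 63/106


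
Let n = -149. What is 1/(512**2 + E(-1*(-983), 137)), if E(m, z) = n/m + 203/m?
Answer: 983/257687606 ≈ 3.8147e-6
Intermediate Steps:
E(m, z) = 54/m (E(m, z) = -149/m + 203/m = 54/m)
1/(512**2 + E(-1*(-983), 137)) = 1/(512**2 + 54/((-1*(-983)))) = 1/(262144 + 54/983) = 1/(257687606/983) = 983/257687606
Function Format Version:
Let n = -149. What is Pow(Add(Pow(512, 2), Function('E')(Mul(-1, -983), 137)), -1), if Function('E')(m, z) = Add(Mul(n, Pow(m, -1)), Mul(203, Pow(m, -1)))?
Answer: Rational(983, 257687606) ≈ 3.8147e-6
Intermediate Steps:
Function('E')(m, z) = Mul(54, Pow(m, -1)) (Function('E')(m, z) = Add(Mul(-149, Pow(m, -1)), Mul(203, Pow(m, -1))) = Mul(54, Pow(m, -1)))
Pow(Add(Pow(512, 2), Function('E')(Mul(-1, -983), 137)), -1) = Pow(Add(Pow(512, 2), Mul(54, Pow(Mul(-1, -983), -1))), -1) = Pow(Add(262144, Mul(54, Pow(983, -1))), -1) = Pow(Add(262144, Mul(54, Rational(1, 983))), -1) = Pow(Add(262144, Rational(54, 983)), -1) = Pow(Rational(257687606, 983), -1) = Rational(983, 257687606)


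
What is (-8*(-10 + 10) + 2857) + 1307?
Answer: 4164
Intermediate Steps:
(-8*(-10 + 10) + 2857) + 1307 = (-8*0 + 2857) + 1307 = (0 + 2857) + 1307 = 2857 + 1307 = 4164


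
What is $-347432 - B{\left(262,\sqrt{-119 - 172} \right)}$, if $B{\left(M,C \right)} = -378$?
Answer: $-347054$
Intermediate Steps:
$-347432 - B{\left(262,\sqrt{-119 - 172} \right)} = -347432 - -378 = -347432 + 378 = -347054$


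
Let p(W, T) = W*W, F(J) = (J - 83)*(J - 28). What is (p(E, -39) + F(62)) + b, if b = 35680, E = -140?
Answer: 54566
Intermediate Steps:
F(J) = (-83 + J)*(-28 + J)
p(W, T) = W²
(p(E, -39) + F(62)) + b = ((-140)² + (2324 + 62² - 111*62)) + 35680 = (19600 + (2324 + 3844 - 6882)) + 35680 = (19600 - 714) + 35680 = 18886 + 35680 = 54566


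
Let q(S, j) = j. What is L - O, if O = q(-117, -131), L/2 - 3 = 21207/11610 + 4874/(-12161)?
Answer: 3290924024/23531535 ≈ 139.85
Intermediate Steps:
L = 208292939/23531535 (L = 6 + 2*(21207/11610 + 4874/(-12161)) = 6 + 2*(21207*(1/11610) + 4874*(-1/12161)) = 6 + 2*(7069/3870 - 4874/12161) = 6 + 2*(67103729/47063070) = 6 + 67103729/23531535 = 208292939/23531535 ≈ 8.8517)
O = -131
L - O = 208292939/23531535 - 1*(-131) = 208292939/23531535 + 131 = 3290924024/23531535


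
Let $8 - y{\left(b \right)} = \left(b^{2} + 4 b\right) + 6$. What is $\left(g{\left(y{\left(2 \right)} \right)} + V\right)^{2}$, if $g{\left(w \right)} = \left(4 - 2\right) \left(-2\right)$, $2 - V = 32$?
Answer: $1156$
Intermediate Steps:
$V = -30$ ($V = 2 - 32 = -30$)
$y{\left(b \right)} = 2 - b^{2} - 4 b$ ($y{\left(b \right)} = 8 - \left(\left(b^{2} + 4 b\right) + 6\right) = 8 - \left(6 + b^{2} + 4 b\right) = 2 - b^{2} - 4 b$)
$g{\left(w \right)} = -4$ ($g{\left(w \right)} = 2 \left(-2\right) = -4$)
$\left(g{\left(y{\left(2 \right)} \right)} + V\right)^{2} = \left(-4 - 30\right)^{2} = \left(-34\right)^{2} = 1156$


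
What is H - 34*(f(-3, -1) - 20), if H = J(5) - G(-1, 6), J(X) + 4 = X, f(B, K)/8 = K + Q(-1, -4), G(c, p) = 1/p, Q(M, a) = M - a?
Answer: 821/6 ≈ 136.83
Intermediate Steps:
f(B, K) = 24 + 8*K (f(B, K) = 8*(K + (-1 - 1*(-4))) = 8*(K + (-1 + 4)) = 8*(K + 3) = 8*(3 + K) = 24 + 8*K)
J(X) = -4 + X
H = ⅚ (H = (-4 + 5) - 1/6 = 1 - 1*⅙ = 1 - ⅙ = ⅚ ≈ 0.83333)
H - 34*(f(-3, -1) - 20) = ⅚ - 34*((24 + 8*(-1)) - 20) = ⅚ - 34*((24 - 8) - 20) = ⅚ - 34*(16 - 20) = ⅚ - 34*(-4) = ⅚ + 136 = 821/6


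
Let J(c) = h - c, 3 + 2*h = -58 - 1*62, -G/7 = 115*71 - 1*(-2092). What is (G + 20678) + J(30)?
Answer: -102425/2 ≈ -51213.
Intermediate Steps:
G = -71799 (G = -7*(115*71 - 1*(-2092)) = -7*(8165 + 2092) = -7*10257 = -71799)
h = -123/2 (h = -3/2 + (-58 - 1*62)/2 = -3/2 + (-58 - 62)/2 = -3/2 + (1/2)*(-120) = -3/2 - 60 = -123/2 ≈ -61.500)
J(c) = -123/2 - c
(G + 20678) + J(30) = (-71799 + 20678) + (-123/2 - 1*30) = -51121 + (-123/2 - 30) = -51121 - 183/2 = -102425/2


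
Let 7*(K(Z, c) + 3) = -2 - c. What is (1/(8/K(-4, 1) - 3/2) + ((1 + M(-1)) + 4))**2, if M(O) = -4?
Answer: 289/529 ≈ 0.54631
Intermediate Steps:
K(Z, c) = -23/7 - c/7 (K(Z, c) = -3 + (-2 - c)/7 = -3 + (-2/7 - c/7) = -23/7 - c/7)
(1/(8/K(-4, 1) - 3/2) + ((1 + M(-1)) + 4))**2 = (1/(8/(-23/7 - 1/7*1) - 3/2) + ((1 - 4) + 4))**2 = (1/(8/(-23/7 - 1/7) - 3*1/2) + (-3 + 4))**2 = (1/(8/(-24/7) - 3/2) + 1)**2 = (1/(8*(-7/24) - 3/2) + 1)**2 = (1/(-7/3 - 3/2) + 1)**2 = (1/(-23/6) + 1)**2 = (-6/23 + 1)**2 = (17/23)**2 = 289/529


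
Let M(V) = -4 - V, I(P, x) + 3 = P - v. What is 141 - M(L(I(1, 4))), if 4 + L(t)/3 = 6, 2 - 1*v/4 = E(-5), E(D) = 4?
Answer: 151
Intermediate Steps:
v = -8 (v = 8 - 4*4 = 8 - 16 = -8)
I(P, x) = 5 + P (I(P, x) = -3 + (P - 1*(-8)) = -3 + (P + 8) = -3 + (8 + P) = 5 + P)
L(t) = 6 (L(t) = -12 + 3*6 = -12 + 18 = 6)
141 - M(L(I(1, 4))) = 141 - (-4 - 1*6) = 141 - (-4 - 6) = 141 - 1*(-10) = 141 + 10 = 151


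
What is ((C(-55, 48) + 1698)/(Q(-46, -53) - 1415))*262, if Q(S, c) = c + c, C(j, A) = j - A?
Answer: -417890/1521 ≈ -274.75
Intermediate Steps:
Q(S, c) = 2*c
((C(-55, 48) + 1698)/(Q(-46, -53) - 1415))*262 = (((-55 - 1*48) + 1698)/(2*(-53) - 1415))*262 = (((-55 - 48) + 1698)/(-106 - 1415))*262 = ((-103 + 1698)/(-1521))*262 = (1595*(-1/1521))*262 = -1595/1521*262 = -417890/1521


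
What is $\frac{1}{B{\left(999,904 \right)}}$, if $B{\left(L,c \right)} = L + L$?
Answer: $\frac{1}{1998} \approx 0.0005005$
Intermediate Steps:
$B{\left(L,c \right)} = 2 L$
$\frac{1}{B{\left(999,904 \right)}} = \frac{1}{2 \cdot 999} = \frac{1}{1998}$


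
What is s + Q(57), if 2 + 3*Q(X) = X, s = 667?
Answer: 2056/3 ≈ 685.33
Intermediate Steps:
Q(X) = -2/3 + X/3
s + Q(57) = 667 + (-2/3 + (1/3)*57) = 667 + (-2/3 + 19) = 667 + 55/3 = 2056/3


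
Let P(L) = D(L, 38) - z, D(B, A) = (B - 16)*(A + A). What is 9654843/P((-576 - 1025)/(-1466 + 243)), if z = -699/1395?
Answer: -5490660939885/634668821 ≈ -8651.2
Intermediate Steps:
D(B, A) = 2*A*(-16 + B) (D(B, A) = (-16 + B)*(2*A) = 2*A*(-16 + B))
z = -233/465 (z = -699*1/1395 = -233/465 ≈ -0.50108)
P(L) = -565207/465 + 76*L (P(L) = 2*38*(-16 + L) - 1*(-233/465) = (-1216 + 76*L) + 233/465 = -565207/465 + 76*L)
9654843/P((-576 - 1025)/(-1466 + 243)) = 9654843/(-565207/465 + 76*((-576 - 1025)/(-1466 + 243))) = 9654843/(-565207/465 + 76*(-1601/(-1223))) = 9654843/(-565207/465 + 76*(-1601*(-1/1223))) = 9654843/(-565207/465 + 76*(1601/1223)) = 9654843/(-565207/465 + 121676/1223) = 9654843/(-634668821/568695) = 9654843*(-568695/634668821) = -5490660939885/634668821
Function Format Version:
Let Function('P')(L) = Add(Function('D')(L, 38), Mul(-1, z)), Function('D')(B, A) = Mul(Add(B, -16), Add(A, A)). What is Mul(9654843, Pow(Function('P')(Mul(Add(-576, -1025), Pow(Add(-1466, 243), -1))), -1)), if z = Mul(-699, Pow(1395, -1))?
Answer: Rational(-5490660939885, 634668821) ≈ -8651.2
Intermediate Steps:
Function('D')(B, A) = Mul(2, A, Add(-16, B)) (Function('D')(B, A) = Mul(Add(-16, B), Mul(2, A)) = Mul(2, A, Add(-16, B)))
z = Rational(-233, 465) (z = Mul(-699, Rational(1, 1395)) = Rational(-233, 465) ≈ -0.50108)
Function('P')(L) = Add(Rational(-565207, 465), Mul(76, L)) (Function('P')(L) = Add(Mul(2, 38, Add(-16, L)), Mul(-1, Rational(-233, 465))) = Add(Add(-1216, Mul(76, L)), Rational(233, 465)) = Add(Rational(-565207, 465), Mul(76, L)))
Mul(9654843, Pow(Function('P')(Mul(Add(-576, -1025), Pow(Add(-1466, 243), -1))), -1)) = Mul(9654843, Pow(Add(Rational(-565207, 465), Mul(76, Mul(Add(-576, -1025), Pow(Add(-1466, 243), -1)))), -1)) = Mul(9654843, Pow(Add(Rational(-565207, 465), Mul(76, Mul(-1601, Pow(-1223, -1)))), -1)) = Mul(9654843, Pow(Add(Rational(-565207, 465), Mul(76, Mul(-1601, Rational(-1, 1223)))), -1)) = Mul(9654843, Pow(Add(Rational(-565207, 465), Mul(76, Rational(1601, 1223))), -1)) = Mul(9654843, Pow(Add(Rational(-565207, 465), Rational(121676, 1223)), -1)) = Mul(9654843, Pow(Rational(-634668821, 568695), -1)) = Mul(9654843, Rational(-568695, 634668821)) = Rational(-5490660939885, 634668821)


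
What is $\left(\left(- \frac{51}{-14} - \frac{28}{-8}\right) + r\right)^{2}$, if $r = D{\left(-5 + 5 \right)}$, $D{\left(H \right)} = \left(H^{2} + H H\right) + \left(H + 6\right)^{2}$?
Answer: $\frac{91204}{49} \approx 1861.3$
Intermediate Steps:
$D{\left(H \right)} = \left(6 + H\right)^{2} + 2 H^{2}$ ($D{\left(H \right)} = \left(H^{2} + H^{2}\right) + \left(6 + H\right)^{2} = 2 H^{2} + \left(6 + H\right)^{2} = \left(6 + H\right)^{2} + 2 H^{2}$)
$r = 36$ ($r = \left(6 + \left(-5 + 5\right)\right)^{2} + 2 \left(-5 + 5\right)^{2} = \left(6 + 0\right)^{2} + 2 \cdot 0^{2} = 6^{2} + 2 \cdot 0 = 36 + 0 = 36$)
$\left(\left(- \frac{51}{-14} - \frac{28}{-8}\right) + r\right)^{2} = \left(\left(- \frac{51}{-14} - \frac{28}{-8}\right) + 36\right)^{2} = \left(\left(\left(-51\right) \left(- \frac{1}{14}\right) - - \frac{7}{2}\right) + 36\right)^{2} = \left(\left(\frac{51}{14} + \frac{7}{2}\right) + 36\right)^{2} = \left(\frac{50}{7} + 36\right)^{2} = \left(\frac{302}{7}\right)^{2} = \frac{91204}{49}$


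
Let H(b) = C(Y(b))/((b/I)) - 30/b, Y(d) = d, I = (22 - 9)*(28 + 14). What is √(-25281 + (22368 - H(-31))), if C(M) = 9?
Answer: 3*I*√294221/31 ≈ 52.492*I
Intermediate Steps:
I = 546 (I = 13*42 = 546)
H(b) = 4884/b (H(b) = 9/((b/546)) - 30/b = 9*(546/b) - 30/b = 4914/b - 30/b = 4884/b)
√(-25281 + (22368 - H(-31))) = √(-25281 + (22368 - 4884/(-31))) = √(-25281 + (22368 - 4884*(-1)/31)) = √(-25281 + (22368 - 1*(-4884/31))) = √(-25281 + (22368 + 4884/31)) = √(-25281 + 698292/31) = √(-85419/31) = 3*I*√294221/31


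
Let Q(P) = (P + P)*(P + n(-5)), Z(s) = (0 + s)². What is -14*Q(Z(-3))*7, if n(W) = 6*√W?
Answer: -15876 - 10584*I*√5 ≈ -15876.0 - 23667.0*I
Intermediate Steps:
Z(s) = s²
Q(P) = 2*P*(P + 6*I*√5) (Q(P) = (P + P)*(P + 6*√(-5)) = (2*P)*(P + 6*(I*√5)) = (2*P)*(P + 6*I*√5) = 2*P*(P + 6*I*√5))
-14*Q(Z(-3))*7 = -28*(-3)²*((-3)² + 6*I*√5)*7 = -28*9*(9 + 6*I*√5)*7 = -14*(162 + 108*I*√5)*7 = (-2268 - 1512*I*√5)*7 = -15876 - 10584*I*√5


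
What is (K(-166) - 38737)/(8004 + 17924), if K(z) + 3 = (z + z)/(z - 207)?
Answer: -1806211/1208893 ≈ -1.4941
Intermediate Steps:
K(z) = -3 + 2*z/(-207 + z) (K(z) = -3 + (z + z)/(z - 207) = -3 + (2*z)/(-207 + z) = -3 + 2*z/(-207 + z))
(K(-166) - 38737)/(8004 + 17924) = ((621 - 1*(-166))/(-207 - 166) - 38737)/(8004 + 17924) = ((621 + 166)/(-373) - 38737)/25928 = (-1/373*787 - 38737)*(1/25928) = (-787/373 - 38737)*(1/25928) = -14449688/373*1/25928 = -1806211/1208893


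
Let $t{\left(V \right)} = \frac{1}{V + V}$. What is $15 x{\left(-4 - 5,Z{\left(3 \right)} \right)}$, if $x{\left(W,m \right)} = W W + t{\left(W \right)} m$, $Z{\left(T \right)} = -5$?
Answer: $\frac{7315}{6} \approx 1219.2$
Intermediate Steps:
$t{\left(V \right)} = \frac{1}{2 V}$
$x{\left(W,m \right)} = W^{2} + \frac{m}{2 W}$ ($x{\left(W,m \right)} = W W + \frac{1}{2 W} m = W^{2} + \frac{m}{2 W}$)
$15 x{\left(-4 - 5,Z{\left(3 \right)} \right)} = 15 \frac{\left(-4 - 5\right)^{3} + \frac{1}{2} \left(-5\right)}{-4 - 5} = 15 \frac{\left(-4 - 5\right)^{3} - \frac{5}{2}}{-4 - 5} = 15 \frac{\left(-9\right)^{3} - \frac{5}{2}}{-9} = 15 \left(- \frac{-729 - \frac{5}{2}}{9}\right) = 15 \left(\left(- \frac{1}{9}\right) \left(- \frac{1463}{2}\right)\right) = 15 \cdot \frac{1463}{18} = \frac{7315}{6}$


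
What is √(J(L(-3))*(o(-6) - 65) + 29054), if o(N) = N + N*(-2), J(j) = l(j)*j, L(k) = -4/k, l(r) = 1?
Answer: 7*√5322/3 ≈ 170.22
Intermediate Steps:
J(j) = j (J(j) = 1*j = j)
o(N) = -N (o(N) = N - 2*N = -N)
√(J(L(-3))*(o(-6) - 65) + 29054) = √((-4/(-3))*(-1*(-6) - 65) + 29054) = √((-4*(-⅓))*(6 - 65) + 29054) = √((4/3)*(-59) + 29054) = √(-236/3 + 29054) = √(86926/3) = 7*√5322/3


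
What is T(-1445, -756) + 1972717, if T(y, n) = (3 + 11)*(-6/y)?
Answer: 2850576149/1445 ≈ 1.9727e+6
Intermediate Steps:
T(y, n) = -84/y (T(y, n) = 14*(-6/y) = -84/y)
T(-1445, -756) + 1972717 = -84/(-1445) + 1972717 = -84*(-1/1445) + 1972717 = 84/1445 + 1972717 = 2850576149/1445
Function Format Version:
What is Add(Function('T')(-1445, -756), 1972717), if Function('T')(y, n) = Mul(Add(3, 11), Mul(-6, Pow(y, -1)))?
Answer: Rational(2850576149, 1445) ≈ 1.9727e+6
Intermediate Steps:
Function('T')(y, n) = Mul(-84, Pow(y, -1)) (Function('T')(y, n) = Mul(14, Mul(-6, Pow(y, -1))) = Mul(-84, Pow(y, -1)))
Add(Function('T')(-1445, -756), 1972717) = Add(Mul(-84, Pow(-1445, -1)), 1972717) = Add(Mul(-84, Rational(-1, 1445)), 1972717) = Add(Rational(84, 1445), 1972717) = Rational(2850576149, 1445)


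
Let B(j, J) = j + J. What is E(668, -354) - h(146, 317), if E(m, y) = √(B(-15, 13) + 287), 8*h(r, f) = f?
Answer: -317/8 + √285 ≈ -22.743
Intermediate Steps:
h(r, f) = f/8
B(j, J) = J + j
E(m, y) = √285 (E(m, y) = √((13 - 15) + 287) = √(-2 + 287) = √285)
E(668, -354) - h(146, 317) = √285 - 317/8 = -317/8 + √285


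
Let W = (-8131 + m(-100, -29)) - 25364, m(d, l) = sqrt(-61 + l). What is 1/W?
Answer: -2233/74794341 - I*sqrt(10)/373971705 ≈ -2.9855e-5 - 8.4559e-9*I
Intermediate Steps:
W = -33495 + 3*I*sqrt(10) (W = (-8131 + sqrt(-61 - 29)) - 25364 = (-8131 + sqrt(-90)) - 25364 = (-8131 + 3*I*sqrt(10)) - 25364 = -33495 + 3*I*sqrt(10) ≈ -33495.0 + 9.4868*I)
1/W = 1/(-33495 + 3*I*sqrt(10))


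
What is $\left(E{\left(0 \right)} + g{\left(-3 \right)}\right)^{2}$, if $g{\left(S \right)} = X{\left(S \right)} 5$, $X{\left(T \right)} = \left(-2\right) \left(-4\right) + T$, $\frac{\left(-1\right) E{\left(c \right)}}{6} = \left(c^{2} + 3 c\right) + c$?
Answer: $625$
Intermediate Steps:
$E{\left(c \right)} = - 24 c - 6 c^{2}$ ($E{\left(c \right)} = - 6 \left(\left(c^{2} + 3 c\right) + c\right) = - 6 \left(c^{2} + 4 c\right) = - 24 c - 6 c^{2}$)
$X{\left(T \right)} = 8 + T$
$g{\left(S \right)} = 40 + 5 S$ ($g{\left(S \right)} = \left(8 + S\right) 5 = 40 + 5 S$)
$\left(E{\left(0 \right)} + g{\left(-3 \right)}\right)^{2} = \left(\left(-6\right) 0 \left(4 + 0\right) + \left(40 + 5 \left(-3\right)\right)\right)^{2} = \left(\left(-6\right) 0 \cdot 4 + \left(40 - 15\right)\right)^{2} = \left(0 + 25\right)^{2} = 25^{2} = 625$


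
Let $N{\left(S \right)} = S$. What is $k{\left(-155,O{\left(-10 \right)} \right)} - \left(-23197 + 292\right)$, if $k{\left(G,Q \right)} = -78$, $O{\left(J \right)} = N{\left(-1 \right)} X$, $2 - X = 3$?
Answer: $22827$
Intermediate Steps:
$X = -1$ ($X = 2 - 3 = -1$)
$O{\left(J \right)} = 1$ ($O{\left(J \right)} = \left(-1\right) \left(-1\right) = 1$)
$k{\left(-155,O{\left(-10 \right)} \right)} - \left(-23197 + 292\right) = -78 - \left(-23197 + 292\right) = -78 - -22905 = -78 + 22905 = 22827$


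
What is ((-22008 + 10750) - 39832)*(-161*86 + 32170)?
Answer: -936173160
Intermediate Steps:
((-22008 + 10750) - 39832)*(-161*86 + 32170) = (-11258 - 39832)*(-13846 + 32170) = -51090*18324 = -936173160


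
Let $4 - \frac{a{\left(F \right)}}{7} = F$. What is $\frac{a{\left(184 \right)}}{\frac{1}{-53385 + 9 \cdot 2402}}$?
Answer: $40026420$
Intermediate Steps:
$a{\left(F \right)} = 28 - 7 F$
$\frac{a{\left(184 \right)}}{\frac{1}{-53385 + 9 \cdot 2402}} = \frac{28 - 1288}{\frac{1}{-53385 + 9 \cdot 2402}} = \frac{28 - 1288}{\frac{1}{-53385 + 21618}} = - \frac{1260}{\frac{1}{-31767}} = - \frac{1260}{- \frac{1}{31767}} = \left(-1260\right) \left(-31767\right) = 40026420$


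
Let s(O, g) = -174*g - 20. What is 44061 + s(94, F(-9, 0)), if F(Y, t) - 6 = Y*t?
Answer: 42997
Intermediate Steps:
F(Y, t) = 6 + Y*t
s(O, g) = -20 - 174*g
44061 + s(94, F(-9, 0)) = 44061 + (-20 - 174*(6 - 9*0)) = 44061 + (-20 - 174*(6 + 0)) = 44061 + (-20 - 174*6) = 44061 + (-20 - 1044) = 44061 - 1064 = 42997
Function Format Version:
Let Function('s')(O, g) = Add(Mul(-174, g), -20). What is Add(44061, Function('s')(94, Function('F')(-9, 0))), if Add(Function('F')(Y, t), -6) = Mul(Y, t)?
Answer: 42997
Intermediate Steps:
Function('F')(Y, t) = Add(6, Mul(Y, t))
Function('s')(O, g) = Add(-20, Mul(-174, g))
Add(44061, Function('s')(94, Function('F')(-9, 0))) = Add(44061, Add(-20, Mul(-174, Add(6, Mul(-9, 0))))) = Add(44061, Add(-20, Mul(-174, Add(6, 0)))) = Add(44061, Add(-20, Mul(-174, 6))) = Add(44061, Add(-20, -1044)) = Add(44061, -1064) = 42997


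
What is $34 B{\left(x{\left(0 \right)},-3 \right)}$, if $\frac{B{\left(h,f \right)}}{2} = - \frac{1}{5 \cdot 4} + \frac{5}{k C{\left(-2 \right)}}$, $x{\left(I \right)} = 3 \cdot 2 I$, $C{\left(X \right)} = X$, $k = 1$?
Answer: $- \frac{867}{5} \approx -173.4$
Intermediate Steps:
$x{\left(I \right)} = 6 I$
$B{\left(h,f \right)} = - \frac{51}{10}$ ($B{\left(h,f \right)} = 2 \left(- \frac{1}{5 \cdot 4} + \frac{5}{1 \left(-2\right)}\right) = 2 \left(- \frac{1}{20} + \frac{5}{-2}\right) = 2 \left(\left(-1\right) \frac{1}{20} + 5 \left(- \frac{1}{2}\right)\right) = 2 \left(- \frac{1}{20} - \frac{5}{2}\right) = 2 \left(- \frac{51}{20}\right) = - \frac{51}{10}$)
$34 B{\left(x{\left(0 \right)},-3 \right)} = 34 \left(- \frac{51}{10}\right) = - \frac{867}{5}$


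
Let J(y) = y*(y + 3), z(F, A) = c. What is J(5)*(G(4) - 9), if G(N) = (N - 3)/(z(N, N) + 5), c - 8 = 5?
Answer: -3220/9 ≈ -357.78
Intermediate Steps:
c = 13 (c = 8 + 5 = 13)
z(F, A) = 13
J(y) = y*(3 + y)
G(N) = -⅙ + N/18 (G(N) = (N - 3)/(13 + 5) = (-3 + N)/18 = (-3 + N)*(1/18) = -⅙ + N/18)
J(5)*(G(4) - 9) = (5*(3 + 5))*((-⅙ + (1/18)*4) - 9) = (5*8)*((-⅙ + 2/9) - 9) = 40*(1/18 - 9) = 40*(-161/18) = -3220/9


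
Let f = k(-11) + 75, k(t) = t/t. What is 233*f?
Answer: 17708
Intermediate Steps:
k(t) = 1
f = 76 (f = 1 + 75 = 76)
233*f = 233*76 = 17708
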